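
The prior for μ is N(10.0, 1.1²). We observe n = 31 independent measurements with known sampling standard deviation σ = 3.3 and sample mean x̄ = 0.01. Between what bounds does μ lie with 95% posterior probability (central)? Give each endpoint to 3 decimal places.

[1.235, 3.280]

Posterior precision = 1/1.1² + 31/3.3² = 0.8264 + 2.8466 = 3.6731, so posterior SD = 0.5218.
Posterior mean = (10.0/1.1² + 31·0.01/3.3²) / 3.6731 = 2.2577.
Interval: 2.2577 ± 1.960 × 0.5218 → [1.235, 3.280].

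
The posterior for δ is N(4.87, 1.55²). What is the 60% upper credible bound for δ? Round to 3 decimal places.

Need U with P(δ ≤ U) = 0.60: U = 4.87 + z_{0.4}·1.55.
z = 0.253; U = 4.87 + 0.253 × 1.55 = 5.263.

5.263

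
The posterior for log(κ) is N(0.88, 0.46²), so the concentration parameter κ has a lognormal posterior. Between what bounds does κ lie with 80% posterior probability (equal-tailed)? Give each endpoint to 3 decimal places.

[1.337, 4.347]

On the log scale the 80% interval is 0.88 ± 1.282 × 0.46 = [0.2905, 1.4695].
Exponentiate: [e^0.2905, e^1.4695] = [1.337, 4.347].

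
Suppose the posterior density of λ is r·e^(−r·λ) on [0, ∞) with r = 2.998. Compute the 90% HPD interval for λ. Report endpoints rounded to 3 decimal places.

The exponential density is strictly decreasing on [0, ∞), so the HPD interval is anchored at 0: [0, q] with P(λ ≤ q) = 0.90.
q = −ln(1 − 0.90) / 2.998 = 2.3026 / 2.998 = 0.768.

[0.000, 0.768]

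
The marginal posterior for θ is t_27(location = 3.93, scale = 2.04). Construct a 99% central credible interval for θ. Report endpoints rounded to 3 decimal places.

The t_27 distribution is symmetric; the 99% interval is 3.93 ± t·2.04 with t_{0.995,27} = 2.771.
Half-width: 2.771 × 2.04 = 5.652.
3.93 − 5.652 = -1.722; 3.93 + 5.652 = 9.582.

[-1.722, 9.582]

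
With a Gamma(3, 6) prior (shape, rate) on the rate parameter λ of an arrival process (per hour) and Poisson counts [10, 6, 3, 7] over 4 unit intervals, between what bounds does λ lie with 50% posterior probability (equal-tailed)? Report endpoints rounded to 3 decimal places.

Posterior: Gamma(3+26, 6+4) = Gamma(29, 10) (shape, rate).
Equal-tailed 50% interval: Gamma(29, 10) quantiles at 0.25 and 0.75.
Posterior mean ≈ 2.900, SD ≈ 0.539; a Normal approximation gives roughly [2.537, 3.263].
Exact: lower = 2.521; upper = 3.243.

[2.521, 3.243]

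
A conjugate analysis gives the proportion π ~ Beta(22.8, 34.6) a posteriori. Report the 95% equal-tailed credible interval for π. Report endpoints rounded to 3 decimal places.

Posterior: Beta(22.8, 34.6).
Equal-tailed 95% interval: the 0.025 and 0.975 quantiles of Beta(22.8, 34.6).
Posterior mean ≈ 0.397, SD ≈ 0.064; a Normal approximation gives roughly [0.272, 0.523].
Exact: F⁻¹(0.025) = 0.276; F⁻¹(0.975) = 0.526.

[0.276, 0.526]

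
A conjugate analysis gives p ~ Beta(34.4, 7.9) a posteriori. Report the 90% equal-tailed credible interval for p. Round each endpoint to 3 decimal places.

Posterior: Beta(34.4, 7.9).
Equal-tailed 90% interval: the 0.05 and 0.95 quantiles of Beta(34.4, 7.9).
Posterior mean ≈ 0.813, SD ≈ 0.059; a Normal approximation gives roughly [0.716, 0.911].
Exact: F⁻¹(0.05) = 0.708; F⁻¹(0.95) = 0.902.

[0.708, 0.902]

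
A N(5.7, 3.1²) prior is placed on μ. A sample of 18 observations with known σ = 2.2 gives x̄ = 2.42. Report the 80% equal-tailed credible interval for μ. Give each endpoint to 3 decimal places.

[1.854, 3.165]

Posterior precision = 1/3.1² + 18/2.2² = 0.1041 + 3.7190 = 3.8231, so posterior SD = 0.5114.
Posterior mean = (5.7/3.1² + 18·2.42/2.2²) / 3.8231 = 2.5093.
Interval: 2.5093 ± 1.282 × 0.5114 → [1.854, 3.165].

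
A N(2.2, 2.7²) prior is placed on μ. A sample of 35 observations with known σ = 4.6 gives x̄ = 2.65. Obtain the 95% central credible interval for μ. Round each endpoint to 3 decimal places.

[1.151, 4.080]

Posterior precision = 1/2.7² + 35/4.6² = 0.1372 + 1.6541 = 1.7912, so posterior SD = 0.7472.
Posterior mean = (2.2/2.7² + 35·2.65/4.6²) / 1.7912 = 2.6155.
Interval: 2.6155 ± 1.960 × 0.7472 → [1.151, 4.080].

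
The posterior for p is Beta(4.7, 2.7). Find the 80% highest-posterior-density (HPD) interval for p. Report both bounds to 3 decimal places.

[0.441, 0.874]

The posterior is unimodal and skewed, so the HPD interval has equal density at both endpoints and is the shortest 80% interval.
Solving f(0.441) = f(0.874) with F(0.874) − F(0.441) = 0.80 gives [0.441, 0.874].
For comparison, the equal-tailed interval is [0.406, 0.845]; the HPD is narrower and shifted toward the mode.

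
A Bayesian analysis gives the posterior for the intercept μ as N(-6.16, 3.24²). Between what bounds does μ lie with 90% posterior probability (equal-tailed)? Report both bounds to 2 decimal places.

The posterior is symmetric, so the 90% equal-tailed interval is μ = -6.16 ± z·3.24 with z = 1.645.
Half-width: 1.645 × 3.24 = 5.33.
-6.16 − 5.33 = -11.49; -6.16 + 5.33 = -0.83.

[-11.49, -0.83]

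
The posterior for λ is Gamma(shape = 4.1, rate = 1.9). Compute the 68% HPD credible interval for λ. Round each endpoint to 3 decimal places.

The posterior is unimodal and skewed, so the HPD interval has equal density at both endpoints and is the shortest 68% interval.
Solving f(0.859) = f(2.769) with F(2.769) − F(0.859) = 0.68 gives [0.859, 2.769].
For comparison, the equal-tailed interval is [1.141, 3.173]; the HPD is narrower and shifted toward the mode.

[0.859, 2.769]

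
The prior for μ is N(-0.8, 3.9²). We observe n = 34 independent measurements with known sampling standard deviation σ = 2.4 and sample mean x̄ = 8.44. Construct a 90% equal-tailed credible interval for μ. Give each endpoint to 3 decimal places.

[7.665, 9.011]

Posterior precision = 1/3.9² + 34/2.4² = 0.0657 + 5.9028 = 5.9685, so posterior SD = 0.4093.
Posterior mean = (-0.8/3.9² + 34·8.44/2.4²) / 5.9685 = 8.3382.
Interval: 8.3382 ± 1.645 × 0.4093 → [7.665, 9.011].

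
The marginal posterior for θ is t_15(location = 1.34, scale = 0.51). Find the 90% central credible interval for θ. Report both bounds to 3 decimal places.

The t_15 distribution is symmetric; the 90% interval is 1.34 ± t·0.51 with t_{0.95,15} = 1.753.
Half-width: 1.753 × 0.51 = 0.894.
1.34 − 0.894 = 0.446; 1.34 + 0.894 = 2.234.

[0.446, 2.234]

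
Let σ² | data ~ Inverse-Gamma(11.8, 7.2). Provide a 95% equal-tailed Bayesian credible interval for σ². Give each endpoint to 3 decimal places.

[0.371, 1.189]

Inverse-Gamma(11.8, 7.2) quantiles: F⁻¹(0.025) and F⁻¹(0.975).
Equivalently, 1/σ² ~ Gamma(11.8, rate = 7.2); invert its 0.975 and 0.025 quantiles.
Posterior mean ≈ 0.667, SD ≈ 0.213; a Normal approximation gives roughly [0.249, 1.084].
Exact: lower = 0.371; upper = 1.189.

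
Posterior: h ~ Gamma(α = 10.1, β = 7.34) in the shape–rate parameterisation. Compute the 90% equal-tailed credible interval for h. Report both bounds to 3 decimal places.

[0.749, 2.157]

Posterior: Gamma(shape 10.1, rate 7.34).
Equal-tailed 90% interval: Gamma(10.1, 7.34) quantiles at 0.05 and 0.95.
Posterior mean ≈ 1.376, SD ≈ 0.433; a Normal approximation gives roughly [0.664, 2.088].
Exact: lower = 0.749; upper = 2.157.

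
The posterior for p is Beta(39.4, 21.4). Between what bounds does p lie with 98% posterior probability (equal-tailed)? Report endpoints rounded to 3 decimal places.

Posterior: Beta(39.4, 21.4).
Equal-tailed 98% interval: the 0.01 and 0.99 quantiles of Beta(39.4, 21.4).
Posterior mean ≈ 0.648, SD ≈ 0.061; a Normal approximation gives roughly [0.507, 0.789].
Exact: F⁻¹(0.01) = 0.501; F⁻¹(0.99) = 0.781.

[0.501, 0.781]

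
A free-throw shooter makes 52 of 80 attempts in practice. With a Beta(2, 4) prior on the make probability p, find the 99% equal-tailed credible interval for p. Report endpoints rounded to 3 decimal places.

[0.490, 0.754]

Posterior: Beta(2+52, 4+28) = Beta(54, 32).
Equal-tailed 99% interval: the 0.005 and 0.995 quantiles of Beta(54, 32).
Posterior mean ≈ 0.628, SD ≈ 0.052; a Normal approximation gives roughly [0.494, 0.761].
Exact: F⁻¹(0.005) = 0.490; F⁻¹(0.995) = 0.754.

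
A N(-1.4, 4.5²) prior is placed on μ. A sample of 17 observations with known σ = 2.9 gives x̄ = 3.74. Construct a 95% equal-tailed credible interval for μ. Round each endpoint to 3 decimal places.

[2.255, 4.979]

Posterior precision = 1/4.5² + 17/2.9² = 0.0494 + 2.0214 = 2.0708, so posterior SD = 0.6949.
Posterior mean = (-1.4/4.5² + 17·3.74/2.9²) / 2.0708 = 3.6174.
Interval: 3.6174 ± 1.960 × 0.6949 → [2.255, 4.979].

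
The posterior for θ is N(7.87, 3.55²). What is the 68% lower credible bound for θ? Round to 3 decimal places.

6.210

Need L with P(θ ≥ L) = 0.68: L = 7.87 − z_{0.32}·3.55.
z = 0.468; L = 7.87 − 0.468 × 3.55 = 6.210.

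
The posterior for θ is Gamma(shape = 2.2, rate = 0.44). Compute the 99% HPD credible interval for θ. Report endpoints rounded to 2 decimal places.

The posterior is unimodal and skewed, so the HPD interval has equal density at both endpoints and is the shortest 99% interval.
Solving f(0.05) = f(15.94) with F(15.94) − F(0.05) = 0.99 gives [0.05, 15.94].
For comparison, the equal-tailed interval is [0.32, 17.76]; the HPD is narrower and shifted toward the mode.

[0.05, 15.94]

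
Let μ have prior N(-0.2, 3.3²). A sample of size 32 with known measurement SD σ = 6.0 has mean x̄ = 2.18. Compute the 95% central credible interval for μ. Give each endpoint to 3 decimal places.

Posterior precision = 1/3.3² + 32/6.0² = 0.0918 + 0.8889 = 0.9807, so posterior SD = 1.0098.
Posterior mean = (-0.2/3.3² + 32·2.18/6.0²) / 0.9807 = 1.9572.
Interval: 1.9572 ± 1.960 × 1.0098 → [-0.022, 3.936].

[-0.022, 3.936]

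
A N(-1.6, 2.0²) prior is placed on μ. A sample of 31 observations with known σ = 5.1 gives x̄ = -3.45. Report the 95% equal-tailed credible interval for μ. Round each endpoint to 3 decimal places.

Posterior precision = 1/2.0² + 31/5.1² = 0.2500 + 1.1918 = 1.4418, so posterior SD = 0.8328.
Posterior mean = (-1.6/2.0² + 31·-3.45/5.1²) / 1.4418 = -3.1292.
Interval: -3.1292 ± 1.960 × 0.8328 → [-4.761, -1.497].

[-4.761, -1.497]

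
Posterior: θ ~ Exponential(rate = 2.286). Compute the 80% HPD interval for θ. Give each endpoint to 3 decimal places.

[0.000, 0.704]

The exponential density is strictly decreasing on [0, ∞), so the HPD interval is anchored at 0: [0, q] with P(θ ≤ q) = 0.80.
q = −ln(1 − 0.80) / 2.286 = 1.6094 / 2.286 = 0.704.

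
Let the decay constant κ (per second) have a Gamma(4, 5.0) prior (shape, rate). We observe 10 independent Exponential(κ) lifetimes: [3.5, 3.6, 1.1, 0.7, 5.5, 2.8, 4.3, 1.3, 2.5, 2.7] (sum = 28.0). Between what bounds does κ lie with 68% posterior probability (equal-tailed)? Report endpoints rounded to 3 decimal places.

Posterior: Gamma(4+10, 5.0+28.0) = Gamma(14, 33.0) (shape, rate).
Equal-tailed 68% interval: Gamma(14, 33.0) quantiles at 0.16 and 0.84.
Posterior mean ≈ 0.424, SD ≈ 0.113; a Normal approximation gives roughly [0.311, 0.537].
Exact: lower = 0.313; upper = 0.536.

[0.313, 0.536]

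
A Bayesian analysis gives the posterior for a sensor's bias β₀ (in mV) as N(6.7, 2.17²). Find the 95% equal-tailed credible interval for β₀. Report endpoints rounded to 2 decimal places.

[2.45, 10.95]

The posterior is symmetric, so the 95% equal-tailed interval is β₀ = 6.7 ± z·2.17 with z = 1.960.
Half-width: 1.960 × 2.17 = 4.25.
6.7 − 4.25 = 2.45; 6.7 + 4.25 = 10.95.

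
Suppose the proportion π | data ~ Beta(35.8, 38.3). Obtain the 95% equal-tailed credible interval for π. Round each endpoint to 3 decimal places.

[0.371, 0.596]

Posterior: Beta(35.8, 38.3).
Equal-tailed 95% interval: the 0.025 and 0.975 quantiles of Beta(35.8, 38.3).
Posterior mean ≈ 0.483, SD ≈ 0.058; a Normal approximation gives roughly [0.370, 0.596].
Exact: F⁻¹(0.025) = 0.371; F⁻¹(0.975) = 0.596.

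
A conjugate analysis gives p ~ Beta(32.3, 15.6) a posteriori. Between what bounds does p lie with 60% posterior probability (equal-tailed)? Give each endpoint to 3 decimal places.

[0.618, 0.732]

Posterior: Beta(32.3, 15.6).
Equal-tailed 60% interval: the 0.2 and 0.8 quantiles of Beta(32.3, 15.6).
Posterior mean ≈ 0.674, SD ≈ 0.067; a Normal approximation gives roughly [0.618, 0.731].
Exact: F⁻¹(0.2) = 0.618; F⁻¹(0.8) = 0.732.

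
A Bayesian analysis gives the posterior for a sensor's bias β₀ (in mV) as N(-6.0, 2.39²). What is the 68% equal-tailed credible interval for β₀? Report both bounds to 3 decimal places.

[-8.377, -3.623]

The posterior is symmetric, so the 68% equal-tailed interval is β₀ = -6.0 ± z·2.39 with z = 0.994.
Half-width: 0.994 × 2.39 = 2.377.
-6.0 − 2.377 = -8.377; -6.0 + 2.377 = -3.623.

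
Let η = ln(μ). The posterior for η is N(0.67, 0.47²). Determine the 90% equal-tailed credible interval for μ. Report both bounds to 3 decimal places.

On the log scale the 90% interval is 0.67 ± 1.645 × 0.47 = [-0.1031, 1.4431].
Exponentiate: [e^-0.1031, e^1.4431] = [0.902, 4.234].

[0.902, 4.234]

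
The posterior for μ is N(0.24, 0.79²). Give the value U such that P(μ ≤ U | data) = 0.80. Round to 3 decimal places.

0.905

Need U with P(μ ≤ U) = 0.80: U = 0.24 + z_{0.2}·0.79.
z = 0.842; U = 0.24 + 0.842 × 0.79 = 0.905.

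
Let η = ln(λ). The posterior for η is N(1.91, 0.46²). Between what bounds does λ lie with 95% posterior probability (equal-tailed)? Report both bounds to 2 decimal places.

[2.74, 16.64]

On the log scale the 95% interval is 1.91 ± 1.960 × 0.46 = [1.0084, 2.8116].
Exponentiate: [e^1.0084, e^2.8116] = [2.74, 16.64].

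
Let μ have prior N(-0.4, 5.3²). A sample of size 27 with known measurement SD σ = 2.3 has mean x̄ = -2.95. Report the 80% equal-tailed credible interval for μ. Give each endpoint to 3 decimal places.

[-3.498, -2.367]

Posterior precision = 1/5.3² + 27/2.3² = 0.0356 + 5.1040 = 5.1396, so posterior SD = 0.4411.
Posterior mean = (-0.4/5.3² + 27·-2.95/2.3²) / 5.1396 = -2.9323.
Interval: -2.9323 ± 1.282 × 0.4411 → [-3.498, -2.367].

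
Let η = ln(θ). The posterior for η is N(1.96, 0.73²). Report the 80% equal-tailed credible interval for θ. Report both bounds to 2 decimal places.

On the log scale the 80% interval is 1.96 ± 1.282 × 0.73 = [1.0245, 2.8955].
Exponentiate: [e^1.0245, e^2.8955] = [2.79, 18.09].

[2.79, 18.09]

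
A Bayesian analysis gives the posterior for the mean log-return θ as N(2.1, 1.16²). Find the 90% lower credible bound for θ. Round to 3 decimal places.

Need L with P(θ ≥ L) = 0.90: L = 2.1 − z_{0.1}·1.16.
z = 1.282; L = 2.1 − 1.282 × 1.16 = 0.613.

0.613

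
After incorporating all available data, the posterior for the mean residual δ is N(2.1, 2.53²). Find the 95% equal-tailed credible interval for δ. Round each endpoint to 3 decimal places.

The posterior is symmetric, so the 95% equal-tailed interval is δ = 2.1 ± z·2.53 with z = 1.960.
Half-width: 1.960 × 2.53 = 4.959.
2.1 − 4.959 = -2.859; 2.1 + 4.959 = 7.059.

[-2.859, 7.059]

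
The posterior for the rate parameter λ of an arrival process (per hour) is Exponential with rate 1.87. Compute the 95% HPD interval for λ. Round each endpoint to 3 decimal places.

The exponential density is strictly decreasing on [0, ∞), so the HPD interval is anchored at 0: [0, q] with P(λ ≤ q) = 0.95.
q = −ln(1 − 0.95) / 1.87 = 2.9957 / 1.87 = 1.602.

[0.000, 1.602]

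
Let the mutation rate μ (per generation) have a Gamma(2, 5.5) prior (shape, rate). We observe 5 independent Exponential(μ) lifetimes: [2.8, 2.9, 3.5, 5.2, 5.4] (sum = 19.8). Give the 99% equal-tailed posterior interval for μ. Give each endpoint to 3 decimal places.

Posterior: Gamma(2+5, 5.5+19.8) = Gamma(7, 25.3) (shape, rate).
Equal-tailed 99% interval: Gamma(7, 25.3) quantiles at 0.005 and 0.995.
Posterior mean ≈ 0.277, SD ≈ 0.105; a Normal approximation gives roughly [0.007, 0.546].
Exact: lower = 0.081; upper = 0.619.

[0.081, 0.619]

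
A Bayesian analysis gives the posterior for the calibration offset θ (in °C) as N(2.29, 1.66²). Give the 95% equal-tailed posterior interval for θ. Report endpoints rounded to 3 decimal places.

[-0.964, 5.544]

The posterior is symmetric, so the 95% equal-tailed interval is θ = 2.29 ± z·1.66 with z = 1.960.
Half-width: 1.960 × 1.66 = 3.254.
2.29 − 3.254 = -0.964; 2.29 + 3.254 = 5.544.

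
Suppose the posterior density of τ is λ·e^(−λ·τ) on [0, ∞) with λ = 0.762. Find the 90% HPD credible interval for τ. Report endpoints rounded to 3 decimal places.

The exponential density is strictly decreasing on [0, ∞), so the HPD interval is anchored at 0: [0, q] with P(τ ≤ q) = 0.90.
q = −ln(1 − 0.90) / 0.762 = 2.3026 / 0.762 = 3.022.

[0.000, 3.022]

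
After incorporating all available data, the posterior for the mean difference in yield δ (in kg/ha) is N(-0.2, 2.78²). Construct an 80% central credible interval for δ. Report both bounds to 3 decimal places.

[-3.763, 3.363]

The posterior is symmetric, so the 80% equal-tailed interval is δ = -0.2 ± z·2.78 with z = 1.282.
Half-width: 1.282 × 2.78 = 3.563.
-0.2 − 3.563 = -3.763; -0.2 + 3.563 = 3.363.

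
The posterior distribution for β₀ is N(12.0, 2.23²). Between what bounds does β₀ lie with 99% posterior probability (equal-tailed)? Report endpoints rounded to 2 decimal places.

[6.26, 17.74]

The posterior is symmetric, so the 99% equal-tailed interval is β₀ = 12.0 ± z·2.23 with z = 2.576.
Half-width: 2.576 × 2.23 = 5.74.
12.0 − 5.74 = 6.26; 12.0 + 5.74 = 17.74.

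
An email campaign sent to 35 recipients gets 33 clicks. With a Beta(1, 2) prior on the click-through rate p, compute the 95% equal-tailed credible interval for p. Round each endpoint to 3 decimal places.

Posterior: Beta(1+33, 2+2) = Beta(34, 4).
Equal-tailed 95% interval: the 0.025 and 0.975 quantiles of Beta(34, 4).
Posterior mean ≈ 0.895, SD ≈ 0.049; a Normal approximation gives roughly [0.798, 0.991].
Exact: F⁻¹(0.025) = 0.781; F⁻¹(0.975) = 0.970.

[0.781, 0.970]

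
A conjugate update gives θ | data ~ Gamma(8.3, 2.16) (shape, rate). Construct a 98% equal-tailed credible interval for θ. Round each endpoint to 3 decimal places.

[1.428, 7.603]

Posterior: Gamma(shape 8.3, rate 2.16).
Equal-tailed 98% interval: Gamma(8.3, 2.16) quantiles at 0.01 and 0.99.
Posterior mean ≈ 3.843, SD ≈ 1.334; a Normal approximation gives roughly [0.740, 6.945].
Exact: lower = 1.428; upper = 7.603.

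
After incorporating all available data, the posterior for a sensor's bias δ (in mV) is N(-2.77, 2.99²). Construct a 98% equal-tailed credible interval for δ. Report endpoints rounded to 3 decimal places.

The posterior is symmetric, so the 98% equal-tailed interval is δ = -2.77 ± z·2.99 with z = 2.326.
Half-width: 2.326 × 2.99 = 6.956.
-2.77 − 6.956 = -9.726; -2.77 + 6.956 = 4.186.

[-9.726, 4.186]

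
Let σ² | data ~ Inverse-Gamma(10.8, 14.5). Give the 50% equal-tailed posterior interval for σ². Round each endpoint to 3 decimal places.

Inverse-Gamma(10.8, 14.5) quantiles: F⁻¹(0.25) and F⁻¹(0.75).
Equivalently, 1/σ² ~ Gamma(10.8, rate = 14.5); invert its 0.75 and 0.25 quantiles.
Posterior mean ≈ 1.480, SD ≈ 0.499; a Normal approximation gives roughly [1.143, 1.816].
Exact: lower = 1.133; upper = 1.718.

[1.133, 1.718]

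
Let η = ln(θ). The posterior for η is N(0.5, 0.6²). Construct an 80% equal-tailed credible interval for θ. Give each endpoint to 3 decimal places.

[0.764, 3.557]

On the log scale the 80% interval is 0.5 ± 1.282 × 0.6 = [-0.2689, 1.2689].
Exponentiate: [e^-0.2689, e^1.2689] = [0.764, 3.557].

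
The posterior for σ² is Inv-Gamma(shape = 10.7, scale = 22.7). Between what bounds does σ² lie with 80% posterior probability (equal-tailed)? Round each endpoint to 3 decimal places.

[1.509, 3.348]

Inverse-Gamma(10.7, 22.7) quantiles: F⁻¹(0.1) and F⁻¹(0.9).
Equivalently, 1/σ² ~ Gamma(10.7, rate = 22.7); invert its 0.9 and 0.1 quantiles.
Posterior mean ≈ 2.340, SD ≈ 0.793; a Normal approximation gives roughly [1.323, 3.357].
Exact: lower = 1.509; upper = 3.348.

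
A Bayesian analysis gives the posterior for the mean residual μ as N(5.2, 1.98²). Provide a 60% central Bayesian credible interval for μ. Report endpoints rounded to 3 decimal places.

The posterior is symmetric, so the 60% equal-tailed interval is μ = 5.2 ± z·1.98 with z = 0.842.
Half-width: 0.842 × 1.98 = 1.666.
5.2 − 1.666 = 3.534; 5.2 + 1.666 = 6.866.

[3.534, 6.866]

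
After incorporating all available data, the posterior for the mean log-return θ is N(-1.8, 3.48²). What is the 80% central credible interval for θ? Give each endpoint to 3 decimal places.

The posterior is symmetric, so the 80% equal-tailed interval is θ = -1.8 ± z·3.48 with z = 1.282.
Half-width: 1.282 × 3.48 = 4.460.
-1.8 − 4.460 = -6.260; -1.8 + 4.460 = 2.660.

[-6.260, 2.660]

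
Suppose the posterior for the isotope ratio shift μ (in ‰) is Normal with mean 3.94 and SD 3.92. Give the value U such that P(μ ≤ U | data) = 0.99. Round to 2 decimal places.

Need U with P(μ ≤ U) = 0.99: U = 3.94 + z_{0.01}·3.92.
z = 2.326; U = 3.94 + 2.326 × 3.92 = 13.06.

13.06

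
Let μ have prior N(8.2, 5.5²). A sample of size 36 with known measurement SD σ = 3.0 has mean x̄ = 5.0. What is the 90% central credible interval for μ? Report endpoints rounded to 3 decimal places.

Posterior precision = 1/5.5² + 36/3.0² = 0.0331 + 4.0000 = 4.0331, so posterior SD = 0.4979.
Posterior mean = (8.2/5.5² + 36·5.0/3.0²) / 4.0331 = 5.0262.
Interval: 5.0262 ± 1.645 × 0.4979 → [4.207, 5.845].

[4.207, 5.845]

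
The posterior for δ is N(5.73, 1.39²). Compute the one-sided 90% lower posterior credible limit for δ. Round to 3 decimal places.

Need L with P(δ ≥ L) = 0.90: L = 5.73 − z_{0.1}·1.39.
z = 1.282; L = 5.73 − 1.282 × 1.39 = 3.949.

3.949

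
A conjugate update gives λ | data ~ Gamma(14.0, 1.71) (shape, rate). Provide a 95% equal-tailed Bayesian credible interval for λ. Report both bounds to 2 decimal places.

[4.48, 13.00]

Posterior: Gamma(shape 14.0, rate 1.71).
Equal-tailed 95% interval: Gamma(14.0, 1.71) quantiles at 0.025 and 0.975.
Posterior mean ≈ 8.19, SD ≈ 2.19; a Normal approximation gives roughly [3.90, 12.48].
Exact: lower = 4.48; upper = 13.00.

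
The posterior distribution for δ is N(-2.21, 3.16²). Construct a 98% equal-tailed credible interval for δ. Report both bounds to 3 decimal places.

The posterior is symmetric, so the 98% equal-tailed interval is δ = -2.21 ± z·3.16 with z = 2.326.
Half-width: 2.326 × 3.16 = 7.351.
-2.21 − 7.351 = -9.561; -2.21 + 7.351 = 5.141.

[-9.561, 5.141]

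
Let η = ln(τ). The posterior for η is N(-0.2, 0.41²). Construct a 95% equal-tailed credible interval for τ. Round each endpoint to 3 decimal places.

On the log scale the 95% interval is -0.2 ± 1.960 × 0.41 = [-1.0036, 0.6036].
Exponentiate: [e^-1.0036, e^0.6036] = [0.367, 1.829].

[0.367, 1.829]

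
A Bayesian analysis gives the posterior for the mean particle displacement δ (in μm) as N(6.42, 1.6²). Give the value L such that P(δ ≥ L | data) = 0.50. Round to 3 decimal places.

6.420

Need L with P(δ ≥ L) = 0.50: L = 6.42 − z_{0.5}·1.6.
z = 0.000; L = 6.42 − 0.000 × 1.6 = 6.420.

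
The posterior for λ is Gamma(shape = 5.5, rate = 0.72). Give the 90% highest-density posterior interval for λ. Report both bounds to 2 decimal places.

[2.52, 12.56]

The posterior is unimodal and skewed, so the HPD interval has equal density at both endpoints and is the shortest 90% interval.
Solving f(2.52) = f(12.56) with F(12.56) − F(2.52) = 0.90 gives [2.52, 12.56].
For comparison, the equal-tailed interval is [3.18, 13.66]; the HPD is narrower and shifted toward the mode.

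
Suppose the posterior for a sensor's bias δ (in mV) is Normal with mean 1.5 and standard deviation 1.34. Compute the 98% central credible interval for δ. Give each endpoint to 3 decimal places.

[-1.617, 4.617]

The posterior is symmetric, so the 98% equal-tailed interval is δ = 1.5 ± z·1.34 with z = 2.326.
Half-width: 2.326 × 1.34 = 3.117.
1.5 − 3.117 = -1.617; 1.5 + 3.117 = 4.617.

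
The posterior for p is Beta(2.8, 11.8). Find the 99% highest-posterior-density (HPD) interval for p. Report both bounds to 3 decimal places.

[0.011, 0.476]

The posterior is unimodal and skewed, so the HPD interval has equal density at both endpoints and is the shortest 99% interval.
Solving f(0.011) = f(0.476) with F(0.476) − F(0.011) = 0.99 gives [0.011, 0.476].
For comparison, the equal-tailed interval is [0.022, 0.507]; the HPD is narrower and shifted toward the mode.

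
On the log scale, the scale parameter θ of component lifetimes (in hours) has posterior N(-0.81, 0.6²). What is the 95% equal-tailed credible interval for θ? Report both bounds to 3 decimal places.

On the log scale the 95% interval is -0.81 ± 1.960 × 0.6 = [-1.9860, 0.3660].
Exponentiate: [e^-1.9860, e^0.3660] = [0.137, 1.442].

[0.137, 1.442]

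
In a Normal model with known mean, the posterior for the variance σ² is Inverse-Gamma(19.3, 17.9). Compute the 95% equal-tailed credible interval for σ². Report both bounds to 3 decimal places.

[0.621, 1.534]

Inverse-Gamma(19.3, 17.9) quantiles: F⁻¹(0.025) and F⁻¹(0.975).
Equivalently, 1/σ² ~ Gamma(19.3, rate = 17.9); invert its 0.975 and 0.025 quantiles.
Posterior mean ≈ 0.978, SD ≈ 0.235; a Normal approximation gives roughly [0.517, 1.439].
Exact: lower = 0.621; upper = 1.534.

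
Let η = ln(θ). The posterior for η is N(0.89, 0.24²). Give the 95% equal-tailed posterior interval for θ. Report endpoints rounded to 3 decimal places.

[1.521, 3.898]

On the log scale the 95% interval is 0.89 ± 1.960 × 0.24 = [0.4196, 1.3604].
Exponentiate: [e^0.4196, e^1.3604] = [1.521, 3.898].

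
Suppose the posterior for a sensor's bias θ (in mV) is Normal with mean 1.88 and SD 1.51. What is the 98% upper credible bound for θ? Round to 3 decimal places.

Need U with P(θ ≤ U) = 0.98: U = 1.88 + z_{0.02}·1.51.
z = 2.054; U = 1.88 + 2.054 × 1.51 = 4.981.

4.981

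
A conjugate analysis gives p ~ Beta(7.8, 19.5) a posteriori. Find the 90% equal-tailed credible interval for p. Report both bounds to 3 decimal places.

[0.155, 0.434]

Posterior: Beta(7.8, 19.5).
Equal-tailed 90% interval: the 0.05 and 0.95 quantiles of Beta(7.8, 19.5).
Posterior mean ≈ 0.286, SD ≈ 0.085; a Normal approximation gives roughly [0.146, 0.425].
Exact: F⁻¹(0.05) = 0.155; F⁻¹(0.95) = 0.434.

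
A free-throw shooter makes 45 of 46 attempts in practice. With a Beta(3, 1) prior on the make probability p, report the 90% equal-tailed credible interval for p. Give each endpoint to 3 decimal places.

Posterior: Beta(3+45, 1+1) = Beta(48, 2).
Equal-tailed 90% interval: the 0.05 and 0.95 quantiles of Beta(48, 2).
Posterior mean ≈ 0.960, SD ≈ 0.027; a Normal approximation gives roughly [0.915, 1.005].
Exact: F⁻¹(0.05) = 0.907; F⁻¹(0.95) = 0.993.

[0.907, 0.993]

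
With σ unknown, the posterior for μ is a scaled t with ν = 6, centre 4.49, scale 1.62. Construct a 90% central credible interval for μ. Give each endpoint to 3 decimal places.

[1.342, 7.638]

The t_6 distribution is symmetric; the 90% interval is 4.49 ± t·1.62 with t_{0.95,6} = 1.943.
Half-width: 1.943 × 1.62 = 3.148.
4.49 − 3.148 = 1.342; 4.49 + 3.148 = 7.638.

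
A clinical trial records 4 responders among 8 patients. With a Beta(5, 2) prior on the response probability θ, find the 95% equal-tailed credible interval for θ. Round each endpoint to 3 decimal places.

[0.351, 0.823]

Posterior: Beta(5+4, 2+4) = Beta(9, 6).
Equal-tailed 95% interval: the 0.025 and 0.975 quantiles of Beta(9, 6).
Posterior mean ≈ 0.600, SD ≈ 0.122; a Normal approximation gives roughly [0.360, 0.840].
Exact: F⁻¹(0.025) = 0.351; F⁻¹(0.975) = 0.823.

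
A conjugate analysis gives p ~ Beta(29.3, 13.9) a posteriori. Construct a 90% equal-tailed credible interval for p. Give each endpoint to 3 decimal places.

[0.558, 0.789]

Posterior: Beta(29.3, 13.9).
Equal-tailed 90% interval: the 0.05 and 0.95 quantiles of Beta(29.3, 13.9).
Posterior mean ≈ 0.678, SD ≈ 0.070; a Normal approximation gives roughly [0.563, 0.794].
Exact: F⁻¹(0.05) = 0.558; F⁻¹(0.95) = 0.789.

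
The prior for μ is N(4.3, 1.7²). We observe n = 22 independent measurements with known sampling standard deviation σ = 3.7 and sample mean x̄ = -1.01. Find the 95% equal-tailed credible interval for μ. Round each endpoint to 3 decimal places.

[-1.472, 1.333]

Posterior precision = 1/1.7² + 22/3.7² = 0.3460 + 1.6070 = 1.9530, so posterior SD = 0.7156.
Posterior mean = (4.3/1.7² + 22·-1.01/3.7²) / 1.9530 = -0.0692.
Interval: -0.0692 ± 1.960 × 0.7156 → [-1.472, 1.333].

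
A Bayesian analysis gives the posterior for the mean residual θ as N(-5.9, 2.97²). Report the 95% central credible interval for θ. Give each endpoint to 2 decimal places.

The posterior is symmetric, so the 95% equal-tailed interval is θ = -5.9 ± z·2.97 with z = 1.960.
Half-width: 1.960 × 2.97 = 5.82.
-5.9 − 5.82 = -11.72; -5.9 + 5.82 = -0.08.

[-11.72, -0.08]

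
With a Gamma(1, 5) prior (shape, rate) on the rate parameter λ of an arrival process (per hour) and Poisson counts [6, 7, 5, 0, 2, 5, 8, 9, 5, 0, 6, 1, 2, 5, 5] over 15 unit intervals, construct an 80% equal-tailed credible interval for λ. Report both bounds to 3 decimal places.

[2.837, 3.884]

Posterior: Gamma(1+66, 5+15) = Gamma(67, 20) (shape, rate).
Equal-tailed 80% interval: Gamma(67, 20) quantiles at 0.1 and 0.9.
Posterior mean ≈ 3.350, SD ≈ 0.409; a Normal approximation gives roughly [2.826, 3.874].
Exact: lower = 2.837; upper = 3.884.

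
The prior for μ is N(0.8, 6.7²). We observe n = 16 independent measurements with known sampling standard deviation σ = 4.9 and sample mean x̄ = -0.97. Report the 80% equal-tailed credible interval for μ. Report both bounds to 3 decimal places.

[-2.457, 0.632]

Posterior precision = 1/6.7² + 16/4.9² = 0.0223 + 0.6664 = 0.6887, so posterior SD = 1.2050.
Posterior mean = (0.8/6.7² + 16·-0.97/4.9²) / 0.6887 = -0.9127.
Interval: -0.9127 ± 1.282 × 1.2050 → [-2.457, 0.632].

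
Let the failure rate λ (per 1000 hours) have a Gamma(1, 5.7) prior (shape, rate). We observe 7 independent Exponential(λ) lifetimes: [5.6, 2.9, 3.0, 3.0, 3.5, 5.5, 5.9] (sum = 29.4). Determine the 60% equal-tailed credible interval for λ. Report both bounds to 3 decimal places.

Posterior: Gamma(1+7, 5.7+29.4) = Gamma(8, 35.1) (shape, rate).
Equal-tailed 60% interval: Gamma(8, 35.1) quantiles at 0.2 and 0.8.
Posterior mean ≈ 0.228, SD ≈ 0.081; a Normal approximation gives roughly [0.160, 0.296].
Exact: lower = 0.159; upper = 0.292.

[0.159, 0.292]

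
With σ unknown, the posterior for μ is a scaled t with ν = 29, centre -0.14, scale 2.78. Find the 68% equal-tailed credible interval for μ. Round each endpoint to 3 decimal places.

[-2.953, 2.673]

The t_29 distribution is symmetric; the 68% interval is -0.14 ± t·2.78 with t_{0.84,29} = 1.012.
Half-width: 1.012 × 2.78 = 2.813.
-0.14 − 2.813 = -2.953; -0.14 + 2.813 = 2.673.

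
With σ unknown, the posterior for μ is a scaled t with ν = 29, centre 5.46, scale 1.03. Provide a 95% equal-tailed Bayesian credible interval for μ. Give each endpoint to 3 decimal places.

The t_29 distribution is symmetric; the 95% interval is 5.46 ± t·1.03 with t_{0.975,29} = 2.045.
Half-width: 2.045 × 1.03 = 2.107.
5.46 − 2.107 = 3.353; 5.46 + 2.107 = 7.567.

[3.353, 7.567]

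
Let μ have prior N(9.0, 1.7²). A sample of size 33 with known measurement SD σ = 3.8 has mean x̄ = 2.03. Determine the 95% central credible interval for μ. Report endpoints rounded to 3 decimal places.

[1.738, 4.155]

Posterior precision = 1/1.7² + 33/3.8² = 0.3460 + 2.2853 = 2.6313, so posterior SD = 0.6165.
Posterior mean = (9.0/1.7² + 33·2.03/3.8²) / 2.6313 = 2.9466.
Interval: 2.9466 ± 1.960 × 0.6165 → [1.738, 4.155].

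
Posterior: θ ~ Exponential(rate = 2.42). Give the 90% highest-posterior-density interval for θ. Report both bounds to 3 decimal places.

The exponential density is strictly decreasing on [0, ∞), so the HPD interval is anchored at 0: [0, q] with P(θ ≤ q) = 0.90.
q = −ln(1 − 0.90) / 2.42 = 2.3026 / 2.42 = 0.951.

[0.000, 0.951]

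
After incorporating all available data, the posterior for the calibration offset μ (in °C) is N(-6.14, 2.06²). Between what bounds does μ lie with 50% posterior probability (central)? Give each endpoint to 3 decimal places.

The posterior is symmetric, so the 50% equal-tailed interval is μ = -6.14 ± z·2.06 with z = 0.674.
Half-width: 0.674 × 2.06 = 1.389.
-6.14 − 1.389 = -7.529; -6.14 + 1.389 = -4.751.

[-7.529, -4.751]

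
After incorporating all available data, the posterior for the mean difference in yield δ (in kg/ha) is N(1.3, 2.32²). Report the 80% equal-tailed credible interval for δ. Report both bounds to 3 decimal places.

[-1.673, 4.273]

The posterior is symmetric, so the 80% equal-tailed interval is δ = 1.3 ± z·2.32 with z = 1.282.
Half-width: 1.282 × 2.32 = 2.973.
1.3 − 2.973 = -1.673; 1.3 + 2.973 = 4.273.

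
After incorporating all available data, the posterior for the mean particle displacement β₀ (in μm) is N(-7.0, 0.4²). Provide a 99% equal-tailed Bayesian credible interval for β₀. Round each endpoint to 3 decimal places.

The posterior is symmetric, so the 99% equal-tailed interval is β₀ = -7.0 ± z·0.4 with z = 2.576.
Half-width: 2.576 × 0.4 = 1.030.
-7.0 − 1.030 = -8.030; -7.0 + 1.030 = -5.970.

[-8.030, -5.970]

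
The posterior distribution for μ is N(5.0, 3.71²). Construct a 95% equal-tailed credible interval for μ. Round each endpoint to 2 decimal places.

The posterior is symmetric, so the 95% equal-tailed interval is μ = 5.0 ± z·3.71 with z = 1.960.
Half-width: 1.960 × 3.71 = 7.27.
5.0 − 7.27 = -2.27; 5.0 + 7.27 = 12.27.

[-2.27, 12.27]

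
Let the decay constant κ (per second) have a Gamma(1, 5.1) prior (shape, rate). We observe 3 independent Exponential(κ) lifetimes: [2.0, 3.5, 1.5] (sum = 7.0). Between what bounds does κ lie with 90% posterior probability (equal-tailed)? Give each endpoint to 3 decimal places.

Posterior: Gamma(1+3, 5.1+7.0) = Gamma(4, 12.1) (shape, rate).
Equal-tailed 90% interval: Gamma(4, 12.1) quantiles at 0.05 and 0.95.
Posterior mean ≈ 0.331, SD ≈ 0.165; a Normal approximation gives roughly [0.059, 0.602].
Exact: lower = 0.113; upper = 0.641.

[0.113, 0.641]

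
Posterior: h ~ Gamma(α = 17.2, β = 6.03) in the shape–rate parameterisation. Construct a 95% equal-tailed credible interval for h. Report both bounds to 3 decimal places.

Posterior: Gamma(shape 17.2, rate 6.03).
Equal-tailed 95% interval: Gamma(17.2, 6.03) quantiles at 0.025 and 0.975.
Posterior mean ≈ 2.852, SD ≈ 0.688; a Normal approximation gives roughly [1.504, 4.200].
Exact: lower = 1.668; upper = 4.350.

[1.668, 4.350]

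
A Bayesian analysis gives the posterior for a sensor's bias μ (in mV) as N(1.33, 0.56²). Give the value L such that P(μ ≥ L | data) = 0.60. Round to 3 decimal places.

1.188

Need L with P(μ ≥ L) = 0.60: L = 1.33 − z_{0.4}·0.56.
z = 0.253; L = 1.33 − 0.253 × 0.56 = 1.188.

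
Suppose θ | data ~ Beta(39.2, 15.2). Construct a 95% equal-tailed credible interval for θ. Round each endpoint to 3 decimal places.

[0.595, 0.830]

Posterior: Beta(39.2, 15.2).
Equal-tailed 95% interval: the 0.025 and 0.975 quantiles of Beta(39.2, 15.2).
Posterior mean ≈ 0.721, SD ≈ 0.060; a Normal approximation gives roughly [0.602, 0.839].
Exact: F⁻¹(0.025) = 0.595; F⁻¹(0.975) = 0.830.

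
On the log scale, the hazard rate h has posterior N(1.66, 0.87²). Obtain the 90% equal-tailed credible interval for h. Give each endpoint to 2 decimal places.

On the log scale the 90% interval is 1.66 ± 1.645 × 0.87 = [0.2290, 3.0910].
Exponentiate: [e^0.2290, e^3.0910] = [1.26, 22.00].

[1.26, 22.00]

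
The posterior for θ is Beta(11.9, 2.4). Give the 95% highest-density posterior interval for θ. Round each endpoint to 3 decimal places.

The posterior is unimodal and skewed, so the HPD interval has equal density at both endpoints and is the shortest 95% interval.
Solving f(0.646) = f(0.987) with F(0.987) − F(0.646) = 0.95 gives [0.646, 0.987].
For comparison, the equal-tailed interval is [0.608, 0.970]; the HPD is narrower and shifted toward the mode.

[0.646, 0.987]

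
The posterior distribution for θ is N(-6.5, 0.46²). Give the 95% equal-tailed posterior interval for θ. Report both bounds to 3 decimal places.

[-7.402, -5.598]

The posterior is symmetric, so the 95% equal-tailed interval is θ = -6.5 ± z·0.46 with z = 1.960.
Half-width: 1.960 × 0.46 = 0.902.
-6.5 − 0.902 = -7.402; -6.5 + 0.902 = -5.598.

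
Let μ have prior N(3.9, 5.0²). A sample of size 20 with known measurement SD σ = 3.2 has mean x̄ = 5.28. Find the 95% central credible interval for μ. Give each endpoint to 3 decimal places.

Posterior precision = 1/5.0² + 20/3.2² = 0.0400 + 1.9531 = 1.9931, so posterior SD = 0.7083.
Posterior mean = (3.9/5.0² + 20·5.28/3.2²) / 1.9931 = 5.2523.
Interval: 5.2523 ± 1.960 × 0.7083 → [3.864, 6.641].

[3.864, 6.641]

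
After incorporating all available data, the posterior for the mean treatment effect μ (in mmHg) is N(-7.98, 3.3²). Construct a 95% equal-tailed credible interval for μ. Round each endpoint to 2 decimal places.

The posterior is symmetric, so the 95% equal-tailed interval is μ = -7.98 ± z·3.3 with z = 1.960.
Half-width: 1.960 × 3.3 = 6.47.
-7.98 − 6.47 = -14.45; -7.98 + 6.47 = -1.51.

[-14.45, -1.51]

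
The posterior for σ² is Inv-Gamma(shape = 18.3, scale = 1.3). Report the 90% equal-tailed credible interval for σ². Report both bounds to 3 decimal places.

Inverse-Gamma(18.3, 1.3) quantiles: F⁻¹(0.05) and F⁻¹(0.95).
Equivalently, 1/σ² ~ Gamma(18.3, rate = 1.3); invert its 0.95 and 0.05 quantiles.
Posterior mean ≈ 0.075, SD ≈ 0.019; a Normal approximation gives roughly [0.045, 0.106].
Exact: lower = 0.050; upper = 0.109.

[0.050, 0.109]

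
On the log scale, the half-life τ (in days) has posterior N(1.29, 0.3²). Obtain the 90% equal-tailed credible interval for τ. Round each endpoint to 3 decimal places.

On the log scale the 90% interval is 1.29 ± 1.645 × 0.3 = [0.7965, 1.7835].
Exponentiate: [e^0.7965, e^1.7835] = [2.218, 5.950].

[2.218, 5.950]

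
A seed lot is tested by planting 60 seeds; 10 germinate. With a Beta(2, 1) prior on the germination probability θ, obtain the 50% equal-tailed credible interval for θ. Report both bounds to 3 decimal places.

Posterior: Beta(2+10, 1+50) = Beta(12, 51).
Equal-tailed 50% interval: the 0.25 and 0.75 quantiles of Beta(12, 51).
Posterior mean ≈ 0.190, SD ≈ 0.049; a Normal approximation gives roughly [0.157, 0.224].
Exact: F⁻¹(0.25) = 0.156; F⁻¹(0.75) = 0.222.

[0.156, 0.222]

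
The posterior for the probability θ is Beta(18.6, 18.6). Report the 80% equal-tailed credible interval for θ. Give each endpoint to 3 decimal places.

Posterior: Beta(18.6, 18.6).
Equal-tailed 80% interval: the 0.1 and 0.9 quantiles of Beta(18.6, 18.6).
Posterior mean ≈ 0.500, SD ≈ 0.081; a Normal approximation gives roughly [0.396, 0.604].
Exact: F⁻¹(0.1) = 0.395; F⁻¹(0.9) = 0.605.

[0.395, 0.605]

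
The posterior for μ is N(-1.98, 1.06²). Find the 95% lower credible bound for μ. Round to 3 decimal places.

Need L with P(μ ≥ L) = 0.95: L = -1.98 − z_{0.05}·1.06.
z = 1.645; L = -1.98 − 1.645 × 1.06 = -3.724.

-3.724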